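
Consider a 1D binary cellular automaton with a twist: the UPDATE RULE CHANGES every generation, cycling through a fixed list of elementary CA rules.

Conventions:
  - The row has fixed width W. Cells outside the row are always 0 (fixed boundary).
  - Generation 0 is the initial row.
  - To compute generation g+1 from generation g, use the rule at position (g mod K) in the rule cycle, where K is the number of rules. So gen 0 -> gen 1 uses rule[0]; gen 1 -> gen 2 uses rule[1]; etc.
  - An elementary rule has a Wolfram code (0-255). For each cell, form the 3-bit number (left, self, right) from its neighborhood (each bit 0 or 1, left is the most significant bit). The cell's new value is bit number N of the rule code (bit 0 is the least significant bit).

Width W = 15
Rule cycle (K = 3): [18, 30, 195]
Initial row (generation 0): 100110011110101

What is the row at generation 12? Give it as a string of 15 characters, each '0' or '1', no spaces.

Answer: 111111101001011

Derivation:
Gen 0: 100110011110101
Gen 1 (rule 18): 011001100000000
Gen 2 (rule 30): 110111010000000
Gen 3 (rule 195): 010011000111111
Gen 4 (rule 18): 101100101000000
Gen 5 (rule 30): 101011101100000
Gen 6 (rule 195): 000001100101111
Gen 7 (rule 18): 000010011000000
Gen 8 (rule 30): 000111110100000
Gen 9 (rule 195): 111011110001111
Gen 10 (rule 18): 000000001010000
Gen 11 (rule 30): 000000011011000
Gen 12 (rule 195): 111111101001011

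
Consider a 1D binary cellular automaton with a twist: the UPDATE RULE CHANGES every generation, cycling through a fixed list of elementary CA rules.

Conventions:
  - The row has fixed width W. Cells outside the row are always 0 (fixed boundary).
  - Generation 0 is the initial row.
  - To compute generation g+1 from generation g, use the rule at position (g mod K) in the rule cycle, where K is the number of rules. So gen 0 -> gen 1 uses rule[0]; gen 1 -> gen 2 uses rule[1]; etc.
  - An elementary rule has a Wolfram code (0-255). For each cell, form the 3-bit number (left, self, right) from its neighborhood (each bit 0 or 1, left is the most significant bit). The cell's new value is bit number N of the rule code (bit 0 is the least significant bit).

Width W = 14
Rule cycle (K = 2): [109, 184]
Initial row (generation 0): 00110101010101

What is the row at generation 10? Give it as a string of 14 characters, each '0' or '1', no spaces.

Answer: 01110111011110

Derivation:
Gen 0: 00110101010101
Gen 1 (rule 109): 10111111111111
Gen 2 (rule 184): 01111111111110
Gen 3 (rule 109): 01000000000010
Gen 4 (rule 184): 00100000000001
Gen 5 (rule 109): 10101111111101
Gen 6 (rule 184): 01011111111010
Gen 7 (rule 109): 01110000001110
Gen 8 (rule 184): 01101000001101
Gen 9 (rule 109): 01111011101111
Gen 10 (rule 184): 01110111011110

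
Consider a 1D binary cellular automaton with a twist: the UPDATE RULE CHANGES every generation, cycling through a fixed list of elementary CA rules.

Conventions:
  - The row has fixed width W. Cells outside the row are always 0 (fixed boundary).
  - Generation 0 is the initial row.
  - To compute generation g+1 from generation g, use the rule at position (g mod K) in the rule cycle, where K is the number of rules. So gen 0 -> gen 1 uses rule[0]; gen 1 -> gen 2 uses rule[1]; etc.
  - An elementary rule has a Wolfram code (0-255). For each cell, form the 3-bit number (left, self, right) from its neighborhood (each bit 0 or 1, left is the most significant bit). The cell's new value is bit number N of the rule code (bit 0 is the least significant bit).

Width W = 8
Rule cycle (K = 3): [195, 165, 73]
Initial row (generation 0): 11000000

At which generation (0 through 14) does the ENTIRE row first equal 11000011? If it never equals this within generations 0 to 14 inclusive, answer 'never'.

Answer: never

Derivation:
Gen 0: 11000000
Gen 1 (rule 195): 01011111
Gen 2 (rule 165): 01101110
Gen 3 (rule 73): 01101010
Gen 4 (rule 195): 10100000
Gen 5 (rule 165): 11101111
Gen 6 (rule 73): 10101001
Gen 7 (rule 195): 00000010
Gen 8 (rule 165): 11111010
Gen 9 (rule 73): 10001000
Gen 10 (rule 195): 00110011
Gen 11 (rule 165): 10000000
Gen 12 (rule 73): 00111111
Gen 13 (rule 195): 11011111
Gen 14 (rule 165): 00101110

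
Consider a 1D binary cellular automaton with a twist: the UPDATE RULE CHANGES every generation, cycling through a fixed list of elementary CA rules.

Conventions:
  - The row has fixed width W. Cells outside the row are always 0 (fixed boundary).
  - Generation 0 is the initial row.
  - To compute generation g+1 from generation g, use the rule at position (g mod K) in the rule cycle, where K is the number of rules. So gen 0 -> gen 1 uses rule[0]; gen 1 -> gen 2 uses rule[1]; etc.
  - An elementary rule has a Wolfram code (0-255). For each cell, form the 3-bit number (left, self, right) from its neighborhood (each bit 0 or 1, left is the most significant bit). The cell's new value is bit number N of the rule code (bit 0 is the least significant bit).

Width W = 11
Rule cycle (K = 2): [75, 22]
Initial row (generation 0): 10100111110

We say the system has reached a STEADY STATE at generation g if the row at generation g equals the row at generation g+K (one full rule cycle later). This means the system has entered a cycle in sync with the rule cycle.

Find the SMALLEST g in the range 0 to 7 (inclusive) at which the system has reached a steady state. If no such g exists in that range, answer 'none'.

Answer: none

Derivation:
Gen 0: 10100111110
Gen 1 (rule 75): 00001100010
Gen 2 (rule 22): 00010010111
Gen 3 (rule 75): 11100100101
Gen 4 (rule 22): 00011111101
Gen 5 (rule 75): 11110000100
Gen 6 (rule 22): 00001001110
Gen 7 (rule 75): 11110011010
Gen 8 (rule 22): 00001100011
Gen 9 (rule 75): 11111101111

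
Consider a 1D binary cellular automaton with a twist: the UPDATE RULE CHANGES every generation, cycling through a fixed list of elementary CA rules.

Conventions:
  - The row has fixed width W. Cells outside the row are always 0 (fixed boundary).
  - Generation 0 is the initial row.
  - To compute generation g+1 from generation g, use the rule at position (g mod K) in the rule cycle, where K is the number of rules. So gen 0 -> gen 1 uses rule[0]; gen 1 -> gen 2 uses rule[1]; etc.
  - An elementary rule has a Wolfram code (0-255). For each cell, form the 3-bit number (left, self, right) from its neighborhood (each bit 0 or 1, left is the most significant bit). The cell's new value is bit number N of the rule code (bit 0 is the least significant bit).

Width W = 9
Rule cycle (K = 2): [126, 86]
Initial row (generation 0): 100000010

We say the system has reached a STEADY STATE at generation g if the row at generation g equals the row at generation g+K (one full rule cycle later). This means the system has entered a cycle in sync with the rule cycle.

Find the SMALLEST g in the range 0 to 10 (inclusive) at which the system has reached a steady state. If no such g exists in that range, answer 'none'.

Gen 0: 100000010
Gen 1 (rule 126): 110000111
Gen 2 (rule 86): 011001001
Gen 3 (rule 126): 111111111
Gen 4 (rule 86): 000000001
Gen 5 (rule 126): 000000011
Gen 6 (rule 86): 000000101
Gen 7 (rule 126): 000001111
Gen 8 (rule 86): 000010001
Gen 9 (rule 126): 000111011
Gen 10 (rule 86): 001001001
Gen 11 (rule 126): 011111111
Gen 12 (rule 86): 100000001

Answer: none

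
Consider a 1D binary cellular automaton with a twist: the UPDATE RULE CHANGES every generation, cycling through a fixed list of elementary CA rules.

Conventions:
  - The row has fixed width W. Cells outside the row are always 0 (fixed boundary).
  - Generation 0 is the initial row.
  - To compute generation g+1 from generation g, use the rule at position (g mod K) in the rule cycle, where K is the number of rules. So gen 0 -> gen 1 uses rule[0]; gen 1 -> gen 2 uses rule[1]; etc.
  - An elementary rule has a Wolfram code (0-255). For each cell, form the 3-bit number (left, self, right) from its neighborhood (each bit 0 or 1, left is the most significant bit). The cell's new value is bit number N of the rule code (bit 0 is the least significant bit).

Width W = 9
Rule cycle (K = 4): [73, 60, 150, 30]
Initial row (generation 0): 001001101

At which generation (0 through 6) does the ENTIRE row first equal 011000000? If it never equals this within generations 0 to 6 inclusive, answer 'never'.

Gen 0: 001001101
Gen 1 (rule 73): 100001100
Gen 2 (rule 60): 110001010
Gen 3 (rule 150): 001011011
Gen 4 (rule 30): 011010010
Gen 5 (rule 73): 011000000
Gen 6 (rule 60): 010100000

Answer: 5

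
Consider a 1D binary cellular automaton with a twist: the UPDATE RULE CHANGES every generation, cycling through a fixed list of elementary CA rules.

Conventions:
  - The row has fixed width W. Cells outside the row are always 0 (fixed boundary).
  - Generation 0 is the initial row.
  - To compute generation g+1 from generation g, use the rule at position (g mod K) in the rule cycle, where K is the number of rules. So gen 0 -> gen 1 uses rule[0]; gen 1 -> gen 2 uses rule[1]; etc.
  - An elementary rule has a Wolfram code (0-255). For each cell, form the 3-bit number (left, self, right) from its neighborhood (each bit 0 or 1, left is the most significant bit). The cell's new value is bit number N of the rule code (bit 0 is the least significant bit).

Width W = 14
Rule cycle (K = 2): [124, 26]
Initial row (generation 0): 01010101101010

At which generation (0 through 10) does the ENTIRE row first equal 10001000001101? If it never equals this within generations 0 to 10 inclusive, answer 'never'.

Answer: never

Derivation:
Gen 0: 01010101101010
Gen 1 (rule 124): 01111111111111
Gen 2 (rule 26): 11000000000000
Gen 3 (rule 124): 11100000000000
Gen 4 (rule 26): 10010000000000
Gen 5 (rule 124): 11011000000000
Gen 6 (rule 26): 10010100000000
Gen 7 (rule 124): 11011110000000
Gen 8 (rule 26): 10010001000000
Gen 9 (rule 124): 11011001100000
Gen 10 (rule 26): 10010111010000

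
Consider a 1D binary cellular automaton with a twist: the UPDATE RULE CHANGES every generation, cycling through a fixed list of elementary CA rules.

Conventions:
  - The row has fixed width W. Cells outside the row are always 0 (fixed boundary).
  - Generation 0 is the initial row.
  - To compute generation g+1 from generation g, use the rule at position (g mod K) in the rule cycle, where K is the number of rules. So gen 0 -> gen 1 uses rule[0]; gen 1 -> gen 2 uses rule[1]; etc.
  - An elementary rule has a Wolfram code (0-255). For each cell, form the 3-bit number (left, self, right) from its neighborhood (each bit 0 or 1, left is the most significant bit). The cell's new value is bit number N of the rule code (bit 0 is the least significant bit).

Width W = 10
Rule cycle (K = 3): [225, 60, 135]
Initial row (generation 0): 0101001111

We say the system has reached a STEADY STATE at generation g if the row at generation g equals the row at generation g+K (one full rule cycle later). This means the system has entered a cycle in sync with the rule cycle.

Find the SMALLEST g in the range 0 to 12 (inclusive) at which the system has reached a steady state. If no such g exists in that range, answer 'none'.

Gen 0: 0101001111
Gen 1 (rule 225): 0010000111
Gen 2 (rule 60): 0011000100
Gen 3 (rule 135): 1100011101
Gen 4 (rule 225): 0101001110
Gen 5 (rule 60): 0111101001
Gen 6 (rule 135): 1011001011
Gen 7 (rule 225): 0101000101
Gen 8 (rule 60): 0111100111
Gen 9 (rule 135): 1011001010
Gen 10 (rule 225): 0101000100
Gen 11 (rule 60): 0111100110
Gen 12 (rule 135): 1011001000
Gen 13 (rule 225): 0101000011
Gen 14 (rule 60): 0111100010
Gen 15 (rule 135): 1011001110

Answer: none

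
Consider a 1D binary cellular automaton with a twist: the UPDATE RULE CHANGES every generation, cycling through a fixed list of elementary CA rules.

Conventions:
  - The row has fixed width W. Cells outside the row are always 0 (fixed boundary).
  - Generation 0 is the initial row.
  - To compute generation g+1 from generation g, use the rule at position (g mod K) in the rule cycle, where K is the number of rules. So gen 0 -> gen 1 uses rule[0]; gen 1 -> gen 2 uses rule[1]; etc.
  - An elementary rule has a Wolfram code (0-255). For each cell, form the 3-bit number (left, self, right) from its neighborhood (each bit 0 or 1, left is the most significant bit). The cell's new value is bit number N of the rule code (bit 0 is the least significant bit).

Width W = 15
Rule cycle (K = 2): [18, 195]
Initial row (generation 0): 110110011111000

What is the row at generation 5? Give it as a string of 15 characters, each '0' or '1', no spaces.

Answer: 000000000000001

Derivation:
Gen 0: 110110011111000
Gen 1 (rule 18): 000001100000100
Gen 2 (rule 195): 111110101111001
Gen 3 (rule 18): 000000000000110
Gen 4 (rule 195): 111111111111010
Gen 5 (rule 18): 000000000000001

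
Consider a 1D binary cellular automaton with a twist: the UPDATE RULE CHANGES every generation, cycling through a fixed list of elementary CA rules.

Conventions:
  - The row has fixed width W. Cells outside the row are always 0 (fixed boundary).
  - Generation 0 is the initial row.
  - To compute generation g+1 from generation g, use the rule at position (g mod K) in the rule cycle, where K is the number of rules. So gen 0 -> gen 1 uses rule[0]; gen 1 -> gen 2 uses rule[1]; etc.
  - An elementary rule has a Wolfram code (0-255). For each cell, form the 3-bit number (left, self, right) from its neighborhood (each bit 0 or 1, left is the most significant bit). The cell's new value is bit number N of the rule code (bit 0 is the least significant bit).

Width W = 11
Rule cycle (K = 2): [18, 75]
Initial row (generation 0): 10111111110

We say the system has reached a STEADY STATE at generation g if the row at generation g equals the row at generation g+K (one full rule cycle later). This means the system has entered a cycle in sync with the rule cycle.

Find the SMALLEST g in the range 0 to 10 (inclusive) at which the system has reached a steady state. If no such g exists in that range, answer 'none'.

Answer: 1

Derivation:
Gen 0: 10111111110
Gen 1 (rule 18): 00000000001
Gen 2 (rule 75): 11111111110
Gen 3 (rule 18): 00000000001
Gen 4 (rule 75): 11111111110
Gen 5 (rule 18): 00000000001
Gen 6 (rule 75): 11111111110
Gen 7 (rule 18): 00000000001
Gen 8 (rule 75): 11111111110
Gen 9 (rule 18): 00000000001
Gen 10 (rule 75): 11111111110
Gen 11 (rule 18): 00000000001
Gen 12 (rule 75): 11111111110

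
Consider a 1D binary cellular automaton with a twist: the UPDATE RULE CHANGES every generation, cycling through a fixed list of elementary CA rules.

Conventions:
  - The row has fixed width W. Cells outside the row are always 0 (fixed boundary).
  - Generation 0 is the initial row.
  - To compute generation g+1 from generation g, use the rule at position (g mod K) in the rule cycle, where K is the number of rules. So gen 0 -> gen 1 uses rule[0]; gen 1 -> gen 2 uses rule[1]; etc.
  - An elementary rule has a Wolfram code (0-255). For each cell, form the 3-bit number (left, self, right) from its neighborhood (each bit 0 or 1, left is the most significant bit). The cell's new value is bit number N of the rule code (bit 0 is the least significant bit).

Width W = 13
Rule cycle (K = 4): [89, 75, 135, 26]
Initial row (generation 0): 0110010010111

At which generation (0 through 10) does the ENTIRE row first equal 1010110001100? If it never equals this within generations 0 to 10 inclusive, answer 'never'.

Gen 0: 0110010010111
Gen 1 (rule 89): 0111001000101
Gen 2 (rule 75): 1101010011000
Gen 3 (rule 135): 0001010100011
Gen 4 (rule 26): 0010000010110
Gen 5 (rule 89): 1001111000111
Gen 6 (rule 75): 0011001011101
Gen 7 (rule 135): 1100011001001
Gen 8 (rule 26): 1010110110110
Gen 9 (rule 89): 0000110110111
Gen 10 (rule 75): 1111110110101

Answer: never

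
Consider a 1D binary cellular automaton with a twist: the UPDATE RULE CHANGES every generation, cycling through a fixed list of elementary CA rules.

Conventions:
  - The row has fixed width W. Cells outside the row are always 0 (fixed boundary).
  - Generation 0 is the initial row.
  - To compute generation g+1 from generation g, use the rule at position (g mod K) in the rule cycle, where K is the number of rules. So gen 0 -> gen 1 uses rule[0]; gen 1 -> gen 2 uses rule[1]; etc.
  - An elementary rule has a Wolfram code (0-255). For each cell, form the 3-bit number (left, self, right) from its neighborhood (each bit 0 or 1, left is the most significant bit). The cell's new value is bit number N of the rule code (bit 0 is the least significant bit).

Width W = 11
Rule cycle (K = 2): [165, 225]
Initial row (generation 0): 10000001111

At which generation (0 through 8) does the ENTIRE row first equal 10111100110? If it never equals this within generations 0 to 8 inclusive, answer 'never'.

Answer: 1

Derivation:
Gen 0: 10000001111
Gen 1 (rule 165): 10111100110
Gen 2 (rule 225): 01011100010
Gen 3 (rule 165): 01101001010
Gen 4 (rule 225): 00110000100
Gen 5 (rule 165): 10000110101
Gen 6 (rule 225): 00110011010
Gen 7 (rule 165): 10000000110
Gen 8 (rule 225): 00111110010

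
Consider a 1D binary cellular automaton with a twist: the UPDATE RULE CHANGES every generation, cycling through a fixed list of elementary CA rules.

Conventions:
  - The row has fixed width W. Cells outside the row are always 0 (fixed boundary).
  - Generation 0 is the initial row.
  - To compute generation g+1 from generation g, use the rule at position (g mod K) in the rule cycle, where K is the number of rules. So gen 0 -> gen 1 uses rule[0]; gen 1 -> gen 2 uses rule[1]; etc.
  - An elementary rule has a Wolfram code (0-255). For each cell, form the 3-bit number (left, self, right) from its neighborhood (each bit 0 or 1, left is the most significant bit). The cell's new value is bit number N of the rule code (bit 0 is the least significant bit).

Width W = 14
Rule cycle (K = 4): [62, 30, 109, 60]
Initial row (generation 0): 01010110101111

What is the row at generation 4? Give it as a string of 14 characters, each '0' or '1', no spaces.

Answer: 11100011111111

Derivation:
Gen 0: 01010110101111
Gen 1 (rule 62): 11111101111000
Gen 2 (rule 30): 10000001000100
Gen 3 (rule 109): 10111101010101
Gen 4 (rule 60): 11100011111111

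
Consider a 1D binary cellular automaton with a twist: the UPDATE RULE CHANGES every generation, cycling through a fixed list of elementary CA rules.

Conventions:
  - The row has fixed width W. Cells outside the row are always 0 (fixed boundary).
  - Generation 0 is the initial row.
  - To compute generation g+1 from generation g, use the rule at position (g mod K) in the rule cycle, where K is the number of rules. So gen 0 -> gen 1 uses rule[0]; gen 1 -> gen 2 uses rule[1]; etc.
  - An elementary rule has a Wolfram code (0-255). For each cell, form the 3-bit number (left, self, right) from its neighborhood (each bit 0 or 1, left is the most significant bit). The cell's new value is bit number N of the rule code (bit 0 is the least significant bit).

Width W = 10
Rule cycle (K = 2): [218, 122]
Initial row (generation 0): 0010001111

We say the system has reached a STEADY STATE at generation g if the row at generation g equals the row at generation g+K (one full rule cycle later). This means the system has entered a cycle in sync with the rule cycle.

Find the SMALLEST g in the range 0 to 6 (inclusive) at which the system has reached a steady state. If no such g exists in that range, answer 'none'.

Answer: none

Derivation:
Gen 0: 0010001111
Gen 1 (rule 218): 0101011111
Gen 2 (rule 122): 1010110001
Gen 3 (rule 218): 0000111010
Gen 4 (rule 122): 0001101101
Gen 5 (rule 218): 0011101100
Gen 6 (rule 122): 0110111110
Gen 7 (rule 218): 1110111111
Gen 8 (rule 122): 1011100001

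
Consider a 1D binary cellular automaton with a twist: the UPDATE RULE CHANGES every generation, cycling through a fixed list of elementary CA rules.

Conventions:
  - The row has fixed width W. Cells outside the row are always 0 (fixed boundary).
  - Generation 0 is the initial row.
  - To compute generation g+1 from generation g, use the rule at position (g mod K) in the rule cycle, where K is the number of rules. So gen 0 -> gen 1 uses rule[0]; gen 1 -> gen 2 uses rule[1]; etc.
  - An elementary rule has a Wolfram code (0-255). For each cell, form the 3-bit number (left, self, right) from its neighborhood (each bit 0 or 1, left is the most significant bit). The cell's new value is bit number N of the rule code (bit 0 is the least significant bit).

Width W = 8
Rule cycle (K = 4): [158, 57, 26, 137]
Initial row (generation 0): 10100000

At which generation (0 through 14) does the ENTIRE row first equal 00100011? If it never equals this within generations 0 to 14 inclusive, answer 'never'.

Answer: never

Derivation:
Gen 0: 10100000
Gen 1 (rule 158): 10110000
Gen 2 (rule 57): 01101111
Gen 3 (rule 26): 11001000
Gen 4 (rule 137): 10000011
Gen 5 (rule 158): 11000110
Gen 6 (rule 57): 10110101
Gen 7 (rule 26): 00100000
Gen 8 (rule 137): 10001111
Gen 9 (rule 158): 11011110
Gen 10 (rule 57): 10110001
Gen 11 (rule 26): 00101010
Gen 12 (rule 137): 10000000
Gen 13 (rule 158): 11000000
Gen 14 (rule 57): 10111111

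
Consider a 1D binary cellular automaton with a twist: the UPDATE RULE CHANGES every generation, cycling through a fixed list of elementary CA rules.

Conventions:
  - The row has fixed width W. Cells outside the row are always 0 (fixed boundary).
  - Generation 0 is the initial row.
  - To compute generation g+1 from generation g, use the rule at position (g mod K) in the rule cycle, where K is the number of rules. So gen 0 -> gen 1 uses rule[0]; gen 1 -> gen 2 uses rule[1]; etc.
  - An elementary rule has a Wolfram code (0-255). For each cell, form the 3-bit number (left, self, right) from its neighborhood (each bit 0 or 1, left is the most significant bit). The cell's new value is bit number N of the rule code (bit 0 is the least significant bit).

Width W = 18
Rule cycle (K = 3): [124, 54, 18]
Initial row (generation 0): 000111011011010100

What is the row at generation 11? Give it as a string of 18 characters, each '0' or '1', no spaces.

Answer: 100000011000000010

Derivation:
Gen 0: 000111011011010100
Gen 1 (rule 124): 000101111111111110
Gen 2 (rule 54): 001110000000000001
Gen 3 (rule 18): 010001000000000010
Gen 4 (rule 124): 011001100000000011
Gen 5 (rule 54): 100110010000000100
Gen 6 (rule 18): 011001101000001010
Gen 7 (rule 124): 011101111100001111
Gen 8 (rule 54): 100010000010010000
Gen 9 (rule 18): 010101000101101000
Gen 10 (rule 124): 011111100111111100
Gen 11 (rule 54): 100000011000000010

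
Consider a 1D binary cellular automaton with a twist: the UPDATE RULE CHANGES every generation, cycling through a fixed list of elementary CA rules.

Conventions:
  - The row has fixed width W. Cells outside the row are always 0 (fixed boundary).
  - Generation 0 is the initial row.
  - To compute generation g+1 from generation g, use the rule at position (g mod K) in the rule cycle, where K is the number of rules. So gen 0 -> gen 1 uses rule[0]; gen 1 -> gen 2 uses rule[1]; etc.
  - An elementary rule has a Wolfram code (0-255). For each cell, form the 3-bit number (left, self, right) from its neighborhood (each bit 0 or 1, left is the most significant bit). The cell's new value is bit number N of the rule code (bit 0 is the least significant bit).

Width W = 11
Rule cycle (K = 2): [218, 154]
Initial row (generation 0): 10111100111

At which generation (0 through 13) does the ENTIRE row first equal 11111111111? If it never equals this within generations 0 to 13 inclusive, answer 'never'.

Answer: 3

Derivation:
Gen 0: 10111100111
Gen 1 (rule 218): 00111111111
Gen 2 (rule 154): 01111111110
Gen 3 (rule 218): 11111111111
Gen 4 (rule 154): 11111111110
Gen 5 (rule 218): 11111111111
Gen 6 (rule 154): 11111111110
Gen 7 (rule 218): 11111111111
Gen 8 (rule 154): 11111111110
Gen 9 (rule 218): 11111111111
Gen 10 (rule 154): 11111111110
Gen 11 (rule 218): 11111111111
Gen 12 (rule 154): 11111111110
Gen 13 (rule 218): 11111111111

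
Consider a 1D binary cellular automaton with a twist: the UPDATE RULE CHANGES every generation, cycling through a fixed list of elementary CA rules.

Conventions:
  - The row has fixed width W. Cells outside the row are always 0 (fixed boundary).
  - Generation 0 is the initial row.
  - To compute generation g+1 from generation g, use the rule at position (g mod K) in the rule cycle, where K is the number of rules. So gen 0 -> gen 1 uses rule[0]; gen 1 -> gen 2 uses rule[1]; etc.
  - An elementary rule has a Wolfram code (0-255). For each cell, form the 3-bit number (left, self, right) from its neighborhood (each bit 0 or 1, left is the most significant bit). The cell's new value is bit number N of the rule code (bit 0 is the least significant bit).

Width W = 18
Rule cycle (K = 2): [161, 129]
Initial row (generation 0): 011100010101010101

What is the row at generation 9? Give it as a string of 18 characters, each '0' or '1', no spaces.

Gen 0: 011100010101010101
Gen 1 (rule 161): 001001001010101010
Gen 2 (rule 129): 100000000000000000
Gen 3 (rule 161): 001111111111111111
Gen 4 (rule 129): 100111111111111110
Gen 5 (rule 161): 000011111111111100
Gen 6 (rule 129): 111001111111111001
Gen 7 (rule 161): 010000111111110000
Gen 8 (rule 129): 000110011111100111
Gen 9 (rule 161): 110000001111000010

Answer: 110000001111000010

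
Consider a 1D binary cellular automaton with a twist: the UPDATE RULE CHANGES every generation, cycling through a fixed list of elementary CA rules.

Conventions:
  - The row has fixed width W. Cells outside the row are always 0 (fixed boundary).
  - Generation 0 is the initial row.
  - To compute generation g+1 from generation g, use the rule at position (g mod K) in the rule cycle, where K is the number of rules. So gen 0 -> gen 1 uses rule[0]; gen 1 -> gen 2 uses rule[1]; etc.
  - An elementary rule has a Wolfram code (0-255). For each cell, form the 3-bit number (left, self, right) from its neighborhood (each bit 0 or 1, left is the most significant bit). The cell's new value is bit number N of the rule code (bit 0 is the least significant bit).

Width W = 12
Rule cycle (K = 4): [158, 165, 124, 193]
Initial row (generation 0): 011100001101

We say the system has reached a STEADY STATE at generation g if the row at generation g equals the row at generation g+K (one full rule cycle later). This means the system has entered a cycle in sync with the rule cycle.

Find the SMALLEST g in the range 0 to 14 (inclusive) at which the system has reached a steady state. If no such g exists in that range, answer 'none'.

Gen 0: 011100001101
Gen 1 (rule 158): 111010011001
Gen 2 (rule 165): 010110000001
Gen 3 (rule 124): 011111000001
Gen 4 (rule 193): 001111011100
Gen 5 (rule 158): 011110011010
Gen 6 (rule 165): 001100000110
Gen 7 (rule 124): 001110000111
Gen 8 (rule 193): 100110110011
Gen 9 (rule 158): 111100101110
Gen 10 (rule 165): 011000110100
Gen 11 (rule 124): 011100111110
Gen 12 (rule 193): 001100011110
Gen 13 (rule 158): 011010111101
Gen 14 (rule 165): 000111011011
Gen 15 (rule 124): 000101111111
Gen 16 (rule 193): 110000111111
Gen 17 (rule 158): 101001111110
Gen 18 (rule 165): 111000111100

Answer: none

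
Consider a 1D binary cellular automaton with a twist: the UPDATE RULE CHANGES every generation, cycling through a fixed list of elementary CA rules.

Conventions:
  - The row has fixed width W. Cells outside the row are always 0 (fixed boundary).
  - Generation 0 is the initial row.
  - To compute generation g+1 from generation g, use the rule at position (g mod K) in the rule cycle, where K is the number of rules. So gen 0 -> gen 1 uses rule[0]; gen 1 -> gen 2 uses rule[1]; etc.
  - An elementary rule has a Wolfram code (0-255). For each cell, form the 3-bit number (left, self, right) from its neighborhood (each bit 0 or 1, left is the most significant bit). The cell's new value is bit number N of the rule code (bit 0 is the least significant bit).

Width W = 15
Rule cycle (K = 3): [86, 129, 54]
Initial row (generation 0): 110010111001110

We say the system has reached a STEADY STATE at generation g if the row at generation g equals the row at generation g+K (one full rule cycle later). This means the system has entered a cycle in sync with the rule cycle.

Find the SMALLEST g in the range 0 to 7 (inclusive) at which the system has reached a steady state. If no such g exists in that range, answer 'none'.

Answer: none

Derivation:
Gen 0: 110010111001110
Gen 1 (rule 86): 011110001110011
Gen 2 (rule 129): 001100100100000
Gen 3 (rule 54): 010011111110000
Gen 4 (rule 86): 111100000011000
Gen 5 (rule 129): 011001111000011
Gen 6 (rule 54): 100110000100100
Gen 7 (rule 86): 111011001111110
Gen 8 (rule 129): 010000000111100
Gen 9 (rule 54): 111000001000010
Gen 10 (rule 86): 001100011100111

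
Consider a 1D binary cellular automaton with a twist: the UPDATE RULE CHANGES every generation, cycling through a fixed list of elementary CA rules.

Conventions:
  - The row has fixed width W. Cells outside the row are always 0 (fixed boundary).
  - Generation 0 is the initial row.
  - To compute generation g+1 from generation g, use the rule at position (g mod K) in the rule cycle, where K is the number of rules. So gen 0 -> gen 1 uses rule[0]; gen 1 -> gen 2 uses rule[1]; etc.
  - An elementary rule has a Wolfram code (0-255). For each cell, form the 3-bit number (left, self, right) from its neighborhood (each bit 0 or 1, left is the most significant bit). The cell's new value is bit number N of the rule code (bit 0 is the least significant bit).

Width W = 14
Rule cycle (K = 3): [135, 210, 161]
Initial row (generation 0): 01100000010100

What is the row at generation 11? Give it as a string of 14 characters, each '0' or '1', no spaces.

Answer: 01001111011111

Derivation:
Gen 0: 01100000010100
Gen 1 (rule 135): 10001111110101
Gen 2 (rule 210): 01010111110000
Gen 3 (rule 161): 00101011100111
Gen 4 (rule 135): 11101001001010
Gen 5 (rule 210): 01100110110001
Gen 6 (rule 161): 00000001000100
Gen 7 (rule 135): 11111111011101
Gen 8 (rule 210): 01111111001100
Gen 9 (rule 161): 00111110000001
Gen 10 (rule 135): 11011100111111
Gen 11 (rule 210): 01001111011111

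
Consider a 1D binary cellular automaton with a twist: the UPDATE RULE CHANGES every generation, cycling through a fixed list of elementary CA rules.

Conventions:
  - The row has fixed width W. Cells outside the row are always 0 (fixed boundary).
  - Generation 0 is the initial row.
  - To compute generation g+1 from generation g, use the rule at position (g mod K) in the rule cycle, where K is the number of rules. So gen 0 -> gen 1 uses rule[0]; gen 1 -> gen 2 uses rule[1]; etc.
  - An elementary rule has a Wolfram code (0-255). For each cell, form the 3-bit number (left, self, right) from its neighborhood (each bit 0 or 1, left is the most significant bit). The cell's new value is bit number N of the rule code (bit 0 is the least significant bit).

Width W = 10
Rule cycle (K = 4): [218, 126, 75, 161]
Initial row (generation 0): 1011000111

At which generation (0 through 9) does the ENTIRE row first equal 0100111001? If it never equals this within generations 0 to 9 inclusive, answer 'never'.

Gen 0: 1011000111
Gen 1 (rule 218): 0011101111
Gen 2 (rule 126): 0110111001
Gen 3 (rule 75): 1110101010
Gen 4 (rule 161): 0101010100
Gen 5 (rule 218): 1000000010
Gen 6 (rule 126): 1100000111
Gen 7 (rule 75): 1101111101
Gen 8 (rule 161): 0010111010
Gen 9 (rule 218): 0100111001

Answer: 9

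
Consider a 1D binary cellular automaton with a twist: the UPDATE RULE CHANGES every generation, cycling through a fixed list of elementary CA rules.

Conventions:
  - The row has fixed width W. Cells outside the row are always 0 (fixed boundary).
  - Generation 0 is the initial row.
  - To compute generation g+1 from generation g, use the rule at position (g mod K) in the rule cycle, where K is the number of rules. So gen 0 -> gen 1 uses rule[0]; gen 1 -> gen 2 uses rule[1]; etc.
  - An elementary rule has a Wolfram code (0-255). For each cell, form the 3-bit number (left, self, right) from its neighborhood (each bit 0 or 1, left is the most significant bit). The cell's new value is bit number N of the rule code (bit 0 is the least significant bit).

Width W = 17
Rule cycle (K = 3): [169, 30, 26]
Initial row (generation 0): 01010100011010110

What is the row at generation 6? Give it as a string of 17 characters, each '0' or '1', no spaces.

Answer: 10101101000000101

Derivation:
Gen 0: 01010100011010110
Gen 1 (rule 169): 00101001010101100
Gen 2 (rule 30): 01101111010101010
Gen 3 (rule 26): 11001000000000001
Gen 4 (rule 169): 10000011111111100
Gen 5 (rule 30): 11000110000000010
Gen 6 (rule 26): 10101101000000101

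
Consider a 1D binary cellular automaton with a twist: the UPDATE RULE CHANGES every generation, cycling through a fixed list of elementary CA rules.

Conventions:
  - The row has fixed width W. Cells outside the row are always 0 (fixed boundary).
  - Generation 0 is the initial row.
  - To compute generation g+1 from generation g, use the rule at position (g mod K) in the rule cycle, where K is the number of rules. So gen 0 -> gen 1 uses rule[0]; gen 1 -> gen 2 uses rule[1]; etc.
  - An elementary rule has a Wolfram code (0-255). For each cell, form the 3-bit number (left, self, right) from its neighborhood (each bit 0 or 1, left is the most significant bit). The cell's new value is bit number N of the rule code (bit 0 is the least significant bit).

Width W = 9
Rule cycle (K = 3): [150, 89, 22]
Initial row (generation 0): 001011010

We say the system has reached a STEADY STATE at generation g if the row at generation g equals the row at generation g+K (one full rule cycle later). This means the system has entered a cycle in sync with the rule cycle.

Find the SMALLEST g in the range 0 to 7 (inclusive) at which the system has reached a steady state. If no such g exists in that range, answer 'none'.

Answer: 5

Derivation:
Gen 0: 001011010
Gen 1 (rule 150): 011000011
Gen 2 (rule 89): 011111011
Gen 3 (rule 22): 100000000
Gen 4 (rule 150): 110000000
Gen 5 (rule 89): 111111111
Gen 6 (rule 22): 000000000
Gen 7 (rule 150): 000000000
Gen 8 (rule 89): 111111111
Gen 9 (rule 22): 000000000
Gen 10 (rule 150): 000000000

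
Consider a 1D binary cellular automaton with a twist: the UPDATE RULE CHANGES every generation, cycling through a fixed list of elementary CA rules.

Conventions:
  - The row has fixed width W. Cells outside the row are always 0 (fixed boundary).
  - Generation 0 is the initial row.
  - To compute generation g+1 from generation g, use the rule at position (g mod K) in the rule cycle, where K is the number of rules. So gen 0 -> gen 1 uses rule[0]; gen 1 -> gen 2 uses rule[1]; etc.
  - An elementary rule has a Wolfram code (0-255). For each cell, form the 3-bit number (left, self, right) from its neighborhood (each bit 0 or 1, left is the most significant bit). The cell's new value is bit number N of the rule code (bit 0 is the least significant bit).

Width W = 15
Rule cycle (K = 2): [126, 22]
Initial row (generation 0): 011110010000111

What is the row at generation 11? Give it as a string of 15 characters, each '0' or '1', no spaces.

Gen 0: 011110010000111
Gen 1 (rule 126): 110011111001101
Gen 2 (rule 22): 001100000110001
Gen 3 (rule 126): 011110001111011
Gen 4 (rule 22): 100001010000000
Gen 5 (rule 126): 110011111000000
Gen 6 (rule 22): 001100000100000
Gen 7 (rule 126): 011110001110000
Gen 8 (rule 22): 100001010001000
Gen 9 (rule 126): 110011111011100
Gen 10 (rule 22): 001100000000010
Gen 11 (rule 126): 011110000000111

Answer: 011110000000111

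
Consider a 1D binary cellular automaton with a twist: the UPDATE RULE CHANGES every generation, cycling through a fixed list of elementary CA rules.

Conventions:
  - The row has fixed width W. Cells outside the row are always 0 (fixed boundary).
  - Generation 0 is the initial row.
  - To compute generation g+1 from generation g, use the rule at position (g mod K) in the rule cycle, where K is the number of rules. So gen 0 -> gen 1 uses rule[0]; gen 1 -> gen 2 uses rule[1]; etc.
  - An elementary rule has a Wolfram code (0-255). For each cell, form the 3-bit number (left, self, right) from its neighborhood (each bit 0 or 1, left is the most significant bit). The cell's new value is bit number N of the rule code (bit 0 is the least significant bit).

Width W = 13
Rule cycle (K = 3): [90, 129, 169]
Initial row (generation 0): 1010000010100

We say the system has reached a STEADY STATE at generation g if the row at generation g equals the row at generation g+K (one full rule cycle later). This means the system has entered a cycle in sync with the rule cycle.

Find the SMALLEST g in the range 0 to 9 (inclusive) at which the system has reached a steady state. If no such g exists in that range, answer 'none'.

Answer: none

Derivation:
Gen 0: 1010000010100
Gen 1 (rule 90): 0001000100010
Gen 2 (rule 129): 1100010001000
Gen 3 (rule 169): 1001000100011
Gen 4 (rule 90): 0110101010111
Gen 5 (rule 129): 0000000000010
Gen 6 (rule 169): 1111111111000
Gen 7 (rule 90): 1000000001100
Gen 8 (rule 129): 0011111100001
Gen 9 (rule 169): 1011111001100
Gen 10 (rule 90): 0010001111110
Gen 11 (rule 129): 1000100111100
Gen 12 (rule 169): 0010000111001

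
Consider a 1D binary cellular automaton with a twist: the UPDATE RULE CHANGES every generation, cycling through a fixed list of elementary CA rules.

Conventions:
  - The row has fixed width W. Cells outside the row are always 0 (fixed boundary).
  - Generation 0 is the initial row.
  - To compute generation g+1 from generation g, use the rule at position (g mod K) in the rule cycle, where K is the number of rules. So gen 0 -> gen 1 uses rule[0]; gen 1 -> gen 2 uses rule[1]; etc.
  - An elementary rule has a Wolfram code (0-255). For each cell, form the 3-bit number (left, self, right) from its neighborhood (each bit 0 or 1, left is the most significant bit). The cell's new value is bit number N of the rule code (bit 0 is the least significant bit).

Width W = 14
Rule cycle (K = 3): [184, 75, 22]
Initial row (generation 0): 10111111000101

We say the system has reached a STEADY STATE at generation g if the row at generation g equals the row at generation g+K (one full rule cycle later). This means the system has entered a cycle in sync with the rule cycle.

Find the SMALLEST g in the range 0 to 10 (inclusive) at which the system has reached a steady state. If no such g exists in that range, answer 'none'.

Gen 0: 10111111000101
Gen 1 (rule 184): 01111110100010
Gen 2 (rule 75): 11000010001100
Gen 3 (rule 22): 00100111010010
Gen 4 (rule 184): 00010110101001
Gen 5 (rule 75): 11100110000010
Gen 6 (rule 22): 00011001000111
Gen 7 (rule 184): 00010100100110
Gen 8 (rule 75): 11100001001110
Gen 9 (rule 22): 00010011110001
Gen 10 (rule 184): 00001011101000
Gen 11 (rule 75): 11110010100011
Gen 12 (rule 22): 00001110110100
Gen 13 (rule 184): 00001101101010

Answer: none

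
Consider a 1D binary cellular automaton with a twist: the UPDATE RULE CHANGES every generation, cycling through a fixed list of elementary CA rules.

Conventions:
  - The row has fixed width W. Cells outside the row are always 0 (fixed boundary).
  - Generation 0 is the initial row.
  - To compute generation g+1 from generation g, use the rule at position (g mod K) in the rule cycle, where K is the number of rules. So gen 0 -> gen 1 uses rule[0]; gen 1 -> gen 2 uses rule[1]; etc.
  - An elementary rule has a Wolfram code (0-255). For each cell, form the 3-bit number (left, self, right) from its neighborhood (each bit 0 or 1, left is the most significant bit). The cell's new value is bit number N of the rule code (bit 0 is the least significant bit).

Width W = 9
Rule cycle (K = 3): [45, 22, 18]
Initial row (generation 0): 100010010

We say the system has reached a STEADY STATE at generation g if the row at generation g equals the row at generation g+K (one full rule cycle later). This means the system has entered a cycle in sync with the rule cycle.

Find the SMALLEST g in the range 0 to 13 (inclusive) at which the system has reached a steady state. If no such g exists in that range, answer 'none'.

Answer: 3

Derivation:
Gen 0: 100010010
Gen 1 (rule 45): 101010010
Gen 2 (rule 22): 101011111
Gen 3 (rule 18): 000000000
Gen 4 (rule 45): 111111111
Gen 5 (rule 22): 000000000
Gen 6 (rule 18): 000000000
Gen 7 (rule 45): 111111111
Gen 8 (rule 22): 000000000
Gen 9 (rule 18): 000000000
Gen 10 (rule 45): 111111111
Gen 11 (rule 22): 000000000
Gen 12 (rule 18): 000000000
Gen 13 (rule 45): 111111111
Gen 14 (rule 22): 000000000
Gen 15 (rule 18): 000000000
Gen 16 (rule 45): 111111111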